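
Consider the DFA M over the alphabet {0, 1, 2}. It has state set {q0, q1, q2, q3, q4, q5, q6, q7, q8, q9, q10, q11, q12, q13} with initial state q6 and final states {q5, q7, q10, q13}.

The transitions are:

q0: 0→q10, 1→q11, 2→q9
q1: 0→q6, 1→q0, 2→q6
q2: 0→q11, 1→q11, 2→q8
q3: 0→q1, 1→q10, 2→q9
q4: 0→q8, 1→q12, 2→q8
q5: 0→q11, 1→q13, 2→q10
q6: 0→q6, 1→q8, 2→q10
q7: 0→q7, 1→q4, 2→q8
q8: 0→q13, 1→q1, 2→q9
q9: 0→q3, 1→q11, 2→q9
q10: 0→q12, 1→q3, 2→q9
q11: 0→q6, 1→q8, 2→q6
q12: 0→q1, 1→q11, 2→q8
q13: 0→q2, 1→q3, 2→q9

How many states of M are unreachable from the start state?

Starting at q6 and following transitions, the reachable set is {q0, q1, q2, q3, q6, q8, q9, q10, q11, q12, q13}. That leaves q4, q5, q7 unreachable — 3 in total.

3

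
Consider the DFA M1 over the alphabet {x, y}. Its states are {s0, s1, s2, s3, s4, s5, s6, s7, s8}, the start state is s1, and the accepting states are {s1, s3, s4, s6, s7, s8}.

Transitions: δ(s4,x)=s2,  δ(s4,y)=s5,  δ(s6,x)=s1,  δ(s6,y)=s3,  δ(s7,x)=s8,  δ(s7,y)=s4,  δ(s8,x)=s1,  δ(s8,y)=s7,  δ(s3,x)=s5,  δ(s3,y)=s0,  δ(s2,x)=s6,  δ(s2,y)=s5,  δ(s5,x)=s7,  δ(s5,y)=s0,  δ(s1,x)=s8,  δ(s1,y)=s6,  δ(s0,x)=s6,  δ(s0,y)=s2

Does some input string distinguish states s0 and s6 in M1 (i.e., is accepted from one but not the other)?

Start with accepting vs non-accepting: {s1,s3,s4,s6,s7,s8} | {s0,s2,s5}.
On input x, block {s1,s3,s4,s6,s7,s8} splits into {s1,s6,s7,s8} and {s3,s4}.
Split {s1,s6,s7,s8} by δ(·,y) → {s1,s8} and {s6,s7}.
No further refinement is possible. Final partition (4 blocks): {s1,s8} | {s0,s2,s5} | {s3,s4} | {s6,s7}.
s0 and s6 end up in different blocks, so they are distinguishable. For instance, the string 'ε' is accepted from only s6.

Yes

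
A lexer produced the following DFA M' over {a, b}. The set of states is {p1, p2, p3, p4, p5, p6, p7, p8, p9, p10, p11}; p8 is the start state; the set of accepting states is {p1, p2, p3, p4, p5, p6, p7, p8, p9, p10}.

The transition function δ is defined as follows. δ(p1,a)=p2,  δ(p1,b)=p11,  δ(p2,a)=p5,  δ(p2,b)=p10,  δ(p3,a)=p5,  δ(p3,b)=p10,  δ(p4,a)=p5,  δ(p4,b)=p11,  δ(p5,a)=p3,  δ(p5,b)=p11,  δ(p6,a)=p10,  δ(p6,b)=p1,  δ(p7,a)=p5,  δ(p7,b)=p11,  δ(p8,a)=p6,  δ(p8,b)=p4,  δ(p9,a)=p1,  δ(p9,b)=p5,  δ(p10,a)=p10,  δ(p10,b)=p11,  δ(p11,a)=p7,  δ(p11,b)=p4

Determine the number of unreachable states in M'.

1

Starting at p8 and following transitions, the reachable set is {p1, p2, p3, p4, p5, p6, p7, p8, p10, p11}. That leaves p9 unreachable — 1 in total.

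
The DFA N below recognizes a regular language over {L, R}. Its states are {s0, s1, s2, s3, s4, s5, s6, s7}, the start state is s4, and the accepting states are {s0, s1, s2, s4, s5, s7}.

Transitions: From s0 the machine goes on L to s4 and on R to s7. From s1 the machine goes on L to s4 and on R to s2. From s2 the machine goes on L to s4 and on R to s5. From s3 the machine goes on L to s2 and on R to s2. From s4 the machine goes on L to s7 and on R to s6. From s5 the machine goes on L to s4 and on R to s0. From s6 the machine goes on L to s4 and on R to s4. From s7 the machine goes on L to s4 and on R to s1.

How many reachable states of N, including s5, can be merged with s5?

5

First remove the unreachable states {s3}; 7 states remain.
Start with accepting vs non-accepting: {s0,s1,s2,s4,s5,s7} | {s6}.
Split {s0,s1,s2,s4,s5,s7} by δ(·,R) → {s0,s1,s2,s5,s7} and {s4}.
The partition is now stable with 3 blocks: {s0,s1,s2,s5,s7} | {s6} | {s4}.
State s5 belongs to the block {s0,s1,s2,s5,s7}, which has 5 states.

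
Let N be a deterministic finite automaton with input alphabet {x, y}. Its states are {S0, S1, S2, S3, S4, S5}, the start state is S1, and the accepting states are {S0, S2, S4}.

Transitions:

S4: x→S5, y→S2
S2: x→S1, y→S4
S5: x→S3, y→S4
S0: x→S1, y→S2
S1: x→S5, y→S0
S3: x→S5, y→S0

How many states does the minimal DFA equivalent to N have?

2

Every state is reachable, so we keep all 6.
P0 = {S0,S2,S4} | {S1,S3,S5}.
The partition is now stable with 2 blocks: {S0,S2,S4} | {S1,S3,S5}.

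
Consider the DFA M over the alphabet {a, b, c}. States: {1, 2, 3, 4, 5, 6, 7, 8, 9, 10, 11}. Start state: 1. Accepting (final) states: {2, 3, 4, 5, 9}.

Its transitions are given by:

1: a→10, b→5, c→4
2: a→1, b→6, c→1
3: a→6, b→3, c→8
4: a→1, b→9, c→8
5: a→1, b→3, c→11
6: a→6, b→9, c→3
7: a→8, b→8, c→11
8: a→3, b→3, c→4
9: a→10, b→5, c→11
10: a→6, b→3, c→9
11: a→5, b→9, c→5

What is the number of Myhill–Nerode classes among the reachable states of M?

3

States {2,7} cannot be reached from the start state, so discard them.
Initial partition by acceptance: {3,4,5,9} | {1,6,8,10,11}.
Refine {1,6,8,10,11} on symbol a: members go to different blocks, giving {1,6,10} and {8,11}.
No further refinement is possible. Final partition (3 blocks): {3,4,5,9} | {1,6,10} | {8,11}.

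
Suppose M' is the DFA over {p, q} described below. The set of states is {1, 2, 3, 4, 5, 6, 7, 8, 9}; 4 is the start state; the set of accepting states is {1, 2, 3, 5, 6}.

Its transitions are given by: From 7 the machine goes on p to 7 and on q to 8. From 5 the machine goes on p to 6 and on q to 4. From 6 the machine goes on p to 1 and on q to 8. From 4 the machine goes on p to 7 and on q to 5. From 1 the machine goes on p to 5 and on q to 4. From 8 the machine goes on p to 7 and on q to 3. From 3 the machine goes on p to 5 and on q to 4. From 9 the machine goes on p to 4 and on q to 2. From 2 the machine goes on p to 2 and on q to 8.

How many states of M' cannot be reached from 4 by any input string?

2

No path from 4 leads to 2, 9; the other 7 states are all reachable.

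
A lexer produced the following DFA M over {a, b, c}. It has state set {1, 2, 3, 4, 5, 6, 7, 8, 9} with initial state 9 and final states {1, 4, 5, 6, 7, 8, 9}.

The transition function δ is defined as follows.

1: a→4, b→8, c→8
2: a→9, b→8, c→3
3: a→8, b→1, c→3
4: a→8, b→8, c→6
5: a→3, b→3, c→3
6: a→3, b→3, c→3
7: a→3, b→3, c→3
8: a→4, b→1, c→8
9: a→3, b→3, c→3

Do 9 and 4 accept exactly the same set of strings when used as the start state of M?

Reachable states from the start: {1,3,4,6,8,9}. Unreachable: {2,5,7} — drop them.
Initial partition by acceptance: {1,4,6,8,9} | {3}.
Split {1,4,6,8,9} by δ(·,a) → {1,4,8} and {6,9}.
Refine {1,4,8} on symbol c: members go to different blocks, giving {1,8} and {4}.
Stable partition: {1,8} | {3} | {6,9} | {4} — 4 equivalence classes.
9 and 4 end up in different blocks, so they are distinguishable. For instance, the string 'a' is accepted from only 4.

No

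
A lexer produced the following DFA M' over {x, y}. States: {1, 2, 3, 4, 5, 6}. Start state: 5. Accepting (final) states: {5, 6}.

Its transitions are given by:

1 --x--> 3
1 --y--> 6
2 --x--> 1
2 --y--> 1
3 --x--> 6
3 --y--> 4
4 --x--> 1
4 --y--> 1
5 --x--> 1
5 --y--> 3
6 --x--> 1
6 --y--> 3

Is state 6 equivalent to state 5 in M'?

Yes

Reachable states from the start: {1,3,4,5,6}. Unreachable: {2} — drop them.
P0 = {5,6} | {1,3,4}.
On input x, block {1,3,4} splits into {1,4} and {3}.
Split {1,4} by δ(·,x) → {1} and {4}.
No further refinement is possible. Final partition (4 blocks): {5,6} | {1} | {3} | {4}.
6 and 5 lie in the same block of the stable partition, so they are equivalent — no string distinguishes them.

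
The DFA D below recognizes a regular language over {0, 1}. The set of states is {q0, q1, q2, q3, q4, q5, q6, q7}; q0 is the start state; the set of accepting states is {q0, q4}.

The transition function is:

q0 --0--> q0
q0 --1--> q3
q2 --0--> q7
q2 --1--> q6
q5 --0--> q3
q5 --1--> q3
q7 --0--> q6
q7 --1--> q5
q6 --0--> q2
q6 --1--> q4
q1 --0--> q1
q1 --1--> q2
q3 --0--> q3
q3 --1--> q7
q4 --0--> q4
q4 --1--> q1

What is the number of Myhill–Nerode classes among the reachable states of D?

8

Start with accepting vs non-accepting: {q0,q4} | {q1,q2,q3,q5,q6,q7}.
On input 1, block {q1,q2,q3,q5,q6,q7} splits into {q1,q2,q3,q5,q7} and {q6}.
On input 0, block {q1,q2,q3,q5,q7} splits into {q1,q2,q3,q5} and {q7}.
On input 0, block {q1,q2,q3,q5} splits into {q1,q3,q5} and {q2}.
Refine {q1,q3,q5} on symbol 1: members go to different blocks, giving {q1} and {q3} and {q5}.
On input 1, block {q0,q4} splits into {q0} and {q4}.
Stable partition: {q0} | {q1} | {q6} | {q7} | {q2} | {q3} | {q5} | {q4} — 8 equivalence classes.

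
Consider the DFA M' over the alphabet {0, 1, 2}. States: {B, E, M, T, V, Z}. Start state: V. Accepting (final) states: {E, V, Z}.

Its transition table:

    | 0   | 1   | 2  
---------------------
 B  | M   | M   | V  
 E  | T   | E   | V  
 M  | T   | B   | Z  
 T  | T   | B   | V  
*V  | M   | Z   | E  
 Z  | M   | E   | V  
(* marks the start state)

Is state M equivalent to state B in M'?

Yes

Every state is reachable, so we keep all 6.
P0 = {E,V,Z} | {B,M,T}.
The partition is now stable with 2 blocks: {E,V,Z} | {B,M,T}.
M and B lie in the same block of the stable partition, so they are equivalent — no string distinguishes them.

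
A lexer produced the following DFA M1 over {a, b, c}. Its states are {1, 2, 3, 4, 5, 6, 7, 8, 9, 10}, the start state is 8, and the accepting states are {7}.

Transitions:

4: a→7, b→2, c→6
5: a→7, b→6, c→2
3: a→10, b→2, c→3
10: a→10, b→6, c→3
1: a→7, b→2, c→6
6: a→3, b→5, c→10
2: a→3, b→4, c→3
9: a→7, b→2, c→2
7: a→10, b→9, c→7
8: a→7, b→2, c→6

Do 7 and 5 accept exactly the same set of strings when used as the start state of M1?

First remove the unreachable states {1}; 9 states remain.
Start with accepting vs non-accepting: {7} | {2,3,4,5,6,8,9,10}.
On input a, block {2,3,4,5,6,8,9,10} splits into {2,3,6,10} and {4,5,8,9}.
On input b, block {2,3,6,10} splits into {2,6} and {3,10}.
No further refinement is possible. Final partition (4 blocks): {7} | {2,6} | {4,5,8,9} | {3,10}.
7 and 5 end up in different blocks, so they are distinguishable. For instance, the string 'ε' is accepted from only 7.

No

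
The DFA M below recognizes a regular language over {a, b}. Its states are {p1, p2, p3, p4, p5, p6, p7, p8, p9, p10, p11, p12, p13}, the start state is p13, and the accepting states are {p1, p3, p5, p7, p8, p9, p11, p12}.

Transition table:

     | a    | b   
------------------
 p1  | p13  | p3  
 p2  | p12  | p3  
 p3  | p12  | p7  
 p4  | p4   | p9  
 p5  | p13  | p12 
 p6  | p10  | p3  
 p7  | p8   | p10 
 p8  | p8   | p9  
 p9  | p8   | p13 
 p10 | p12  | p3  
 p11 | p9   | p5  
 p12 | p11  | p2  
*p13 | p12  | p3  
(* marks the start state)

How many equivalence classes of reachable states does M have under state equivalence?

First remove the unreachable states {p1,p4,p6}; 10 states remain.
P0 = {p3,p5,p7,p8,p9,p11,p12} | {p2,p10,p13}.
Refine {p3,p5,p7,p8,p9,p11,p12} on symbol a: members go to different blocks, giving {p3,p7,p8,p9,p11,p12} and {p5}.
On input b, block {p3,p7,p8,p9,p11,p12} splits into {p7,p9,p12} and {p3,p8} and {p11}.
Split {p7,p9,p12} by δ(·,a) → {p7,p9} and {p12}.
Split {p3,p8} by δ(·,a) → {p3} and {p8}.
No further refinement is possible. Final partition (7 blocks): {p7,p9} | {p2,p10,p13} | {p5} | {p3} | {p11} | {p12} | {p8}.

7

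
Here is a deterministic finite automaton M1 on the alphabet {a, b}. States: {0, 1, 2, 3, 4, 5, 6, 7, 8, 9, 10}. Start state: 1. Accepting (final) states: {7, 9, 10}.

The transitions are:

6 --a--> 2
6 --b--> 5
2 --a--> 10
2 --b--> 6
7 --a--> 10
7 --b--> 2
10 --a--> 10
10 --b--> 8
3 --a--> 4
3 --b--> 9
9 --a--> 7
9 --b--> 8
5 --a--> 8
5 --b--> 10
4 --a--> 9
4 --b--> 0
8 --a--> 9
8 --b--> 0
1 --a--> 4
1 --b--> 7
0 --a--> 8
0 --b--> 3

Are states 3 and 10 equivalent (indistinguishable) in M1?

Every state is reachable, so we keep all 11.
Start with accepting vs non-accepting: {7,9,10} | {0,1,2,3,4,5,6,8}.
On input a, block {0,1,2,3,4,5,6,8} splits into {0,1,3,5,6} and {2,4,8}.
Split {0,1,3,5,6} by δ(·,b) → {1,3,5} and {0,6}.
Stable partition: {7,9,10} | {1,3,5} | {2,4,8} | {0,6} — 4 equivalence classes.
3 and 10 end up in different blocks, so they are distinguishable. For instance, the string 'ε' is accepted from only 10.

No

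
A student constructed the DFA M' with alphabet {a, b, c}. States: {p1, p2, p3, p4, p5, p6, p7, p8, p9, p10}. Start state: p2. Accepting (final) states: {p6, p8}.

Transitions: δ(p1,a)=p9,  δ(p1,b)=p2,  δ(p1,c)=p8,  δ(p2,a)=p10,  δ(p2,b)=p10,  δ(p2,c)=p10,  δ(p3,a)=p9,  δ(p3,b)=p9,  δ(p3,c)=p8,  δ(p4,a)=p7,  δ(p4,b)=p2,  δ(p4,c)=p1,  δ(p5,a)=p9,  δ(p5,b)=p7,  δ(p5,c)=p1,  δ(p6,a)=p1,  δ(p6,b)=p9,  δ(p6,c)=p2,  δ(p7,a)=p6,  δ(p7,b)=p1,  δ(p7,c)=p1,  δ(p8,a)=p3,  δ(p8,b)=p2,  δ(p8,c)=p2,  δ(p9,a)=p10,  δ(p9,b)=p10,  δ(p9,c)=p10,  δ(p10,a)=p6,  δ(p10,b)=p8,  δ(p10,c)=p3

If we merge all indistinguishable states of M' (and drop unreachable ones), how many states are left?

4

First remove the unreachable states {p4,p5,p7}; 7 states remain.
Initial partition by acceptance: {p6,p8} | {p1,p2,p3,p9,p10}.
Refine {p1,p2,p3,p9,p10} on symbol a: members go to different blocks, giving {p1,p2,p3,p9} and {p10}.
Refine {p1,p2,p3,p9} on symbol a: members go to different blocks, giving {p1,p3} and {p2,p9}.
The partition is now stable with 4 blocks: {p6,p8} | {p1,p3} | {p10} | {p2,p9}.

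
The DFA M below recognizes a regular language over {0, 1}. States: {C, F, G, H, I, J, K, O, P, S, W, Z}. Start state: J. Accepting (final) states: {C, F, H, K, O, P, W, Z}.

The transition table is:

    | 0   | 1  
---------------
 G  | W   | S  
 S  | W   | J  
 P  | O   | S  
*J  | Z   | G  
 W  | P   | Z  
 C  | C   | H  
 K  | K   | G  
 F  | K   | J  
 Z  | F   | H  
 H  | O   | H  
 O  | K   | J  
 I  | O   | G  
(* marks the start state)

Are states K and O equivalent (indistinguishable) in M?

Yes

Reachable states from the start: {F,G,H,J,K,O,P,S,W,Z}. Unreachable: {C,I} — drop them.
Start with accepting vs non-accepting: {F,H,K,O,P,W,Z} | {G,J,S}.
Refine {F,H,K,O,P,W,Z} on symbol 1: members go to different blocks, giving {F,K,O,P} and {H,W,Z}.
No further refinement is possible. Final partition (3 blocks): {F,K,O,P} | {G,J,S} | {H,W,Z}.
K and O lie in the same block of the stable partition, so they are equivalent — no string distinguishes them.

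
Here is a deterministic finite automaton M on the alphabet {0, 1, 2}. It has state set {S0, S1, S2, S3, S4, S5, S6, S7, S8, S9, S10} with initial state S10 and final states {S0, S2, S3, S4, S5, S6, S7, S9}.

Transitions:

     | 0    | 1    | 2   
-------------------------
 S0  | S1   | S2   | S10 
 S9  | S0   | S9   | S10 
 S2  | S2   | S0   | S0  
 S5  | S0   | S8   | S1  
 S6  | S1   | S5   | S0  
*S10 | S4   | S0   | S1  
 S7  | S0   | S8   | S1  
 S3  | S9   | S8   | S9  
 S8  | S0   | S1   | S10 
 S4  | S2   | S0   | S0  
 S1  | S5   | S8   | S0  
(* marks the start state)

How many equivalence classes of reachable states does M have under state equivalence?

6

First remove the unreachable states {S3,S6,S7,S9}; 7 states remain.
Start with accepting vs non-accepting: {S0,S2,S4,S5} | {S1,S8,S10}.
Refine {S0,S2,S4,S5} on symbol 0: members go to different blocks, giving {S2,S4,S5} and {S0}.
Refine {S2,S4,S5} on symbol 0: members go to different blocks, giving {S2,S4} and {S5}.
On input 0, block {S1,S8,S10} splits into {S1} and {S8} and {S10}.
No further refinement is possible. Final partition (6 blocks): {S2,S4} | {S1} | {S0} | {S5} | {S8} | {S10}.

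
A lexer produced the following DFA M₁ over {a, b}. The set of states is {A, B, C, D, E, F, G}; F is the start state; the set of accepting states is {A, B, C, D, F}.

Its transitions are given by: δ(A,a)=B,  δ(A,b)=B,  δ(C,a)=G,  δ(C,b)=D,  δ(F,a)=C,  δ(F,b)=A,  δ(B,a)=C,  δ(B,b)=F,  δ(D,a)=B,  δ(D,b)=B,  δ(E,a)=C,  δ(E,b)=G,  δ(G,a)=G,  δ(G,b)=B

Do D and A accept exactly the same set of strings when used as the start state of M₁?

Reachable states from the start: {A,B,C,D,F,G}. Unreachable: {E} — drop them.
Start with accepting vs non-accepting: {A,B,C,D,F} | {G}.
Split {A,B,C,D,F} by δ(·,a) → {A,B,D,F} and {C}.
Split {A,B,D,F} by δ(·,a) → {A,D} and {B,F}.
Refine {B,F} on symbol b: members go to different blocks, giving {B} and {F}.
No further refinement is possible. Final partition (5 blocks): {A,D} | {G} | {C} | {B} | {F}.
D and A lie in the same block of the stable partition, so they are equivalent — no string distinguishes them.

Yes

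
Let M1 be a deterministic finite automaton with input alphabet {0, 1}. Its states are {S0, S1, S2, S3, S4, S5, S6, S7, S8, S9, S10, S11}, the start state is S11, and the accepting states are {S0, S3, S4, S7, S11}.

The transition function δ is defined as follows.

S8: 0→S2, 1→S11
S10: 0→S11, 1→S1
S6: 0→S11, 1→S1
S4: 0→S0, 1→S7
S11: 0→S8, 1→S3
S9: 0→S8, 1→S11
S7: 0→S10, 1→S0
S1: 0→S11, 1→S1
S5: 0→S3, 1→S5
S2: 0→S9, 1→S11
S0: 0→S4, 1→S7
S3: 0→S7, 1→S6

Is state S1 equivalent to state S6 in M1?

Yes

First remove the unreachable states {S5}; 11 states remain.
P0 = {S0,S3,S4,S7,S11} | {S1,S2,S6,S8,S9,S10}.
On input 0, block {S0,S3,S4,S7,S11} splits into {S0,S3,S4} and {S7,S11}.
Refine {S0,S3,S4} on symbol 0: members go to different blocks, giving {S0,S4} and {S3}.
Refine {S1,S2,S6,S8,S9,S10} on symbol 0: members go to different blocks, giving {S1,S6,S10} and {S2,S8,S9}.
On input 0, block {S7,S11} splits into {S7} and {S11}.
Stable partition: {S0,S4} | {S1,S6,S10} | {S7} | {S3} | {S2,S8,S9} | {S11} — 6 equivalence classes.
S1 and S6 lie in the same block of the stable partition, so they are equivalent — no string distinguishes them.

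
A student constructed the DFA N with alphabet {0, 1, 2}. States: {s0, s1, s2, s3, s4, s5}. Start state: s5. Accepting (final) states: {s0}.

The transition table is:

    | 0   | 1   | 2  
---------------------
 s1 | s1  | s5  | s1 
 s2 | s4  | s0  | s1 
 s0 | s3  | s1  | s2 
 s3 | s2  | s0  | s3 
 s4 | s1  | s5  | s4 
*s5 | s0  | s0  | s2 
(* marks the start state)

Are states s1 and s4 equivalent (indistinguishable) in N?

Yes

All states are reachable from the start state.
Initial partition by acceptance: {s0} | {s1,s2,s3,s4,s5}.
Refine {s1,s2,s3,s4,s5} on symbol 0: members go to different blocks, giving {s1,s2,s3,s4} and {s5}.
On input 1, block {s1,s2,s3,s4} splits into {s1,s4} and {s2,s3}.
Split {s2,s3} by δ(·,0) → {s2} and {s3}.
Stable partition: {s0} | {s1,s4} | {s5} | {s2} | {s3} — 5 equivalence classes.
s1 and s4 lie in the same block of the stable partition, so they are equivalent — no string distinguishes them.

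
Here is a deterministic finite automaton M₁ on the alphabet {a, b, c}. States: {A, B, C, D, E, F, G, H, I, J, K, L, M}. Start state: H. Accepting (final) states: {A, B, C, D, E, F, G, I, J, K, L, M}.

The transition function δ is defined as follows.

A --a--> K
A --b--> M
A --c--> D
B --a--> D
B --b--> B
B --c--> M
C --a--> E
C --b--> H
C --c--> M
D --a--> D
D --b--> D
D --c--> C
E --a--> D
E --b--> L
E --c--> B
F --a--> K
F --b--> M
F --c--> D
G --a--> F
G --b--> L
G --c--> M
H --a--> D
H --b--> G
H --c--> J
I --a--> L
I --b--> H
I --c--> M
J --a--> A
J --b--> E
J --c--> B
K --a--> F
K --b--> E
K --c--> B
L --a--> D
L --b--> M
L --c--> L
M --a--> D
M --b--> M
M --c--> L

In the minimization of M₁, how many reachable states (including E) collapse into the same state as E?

4

First remove the unreachable states {I}; 12 states remain.
P0 = {A,B,C,D,E,F,G,J,K,L,M} | {H}.
On input b, block {A,B,C,D,E,F,G,J,K,L,M} splits into {A,B,D,E,F,G,J,K,L,M} and {C}.
Split {A,B,D,E,F,G,J,K,L,M} by δ(·,c) → {A,B,E,F,G,J,K,L,M} and {D}.
Refine {A,B,E,F,G,J,K,L,M} on symbol a: members go to different blocks, giving {A,F,G,J,K} and {B,E,L,M}.
Refine {A,F,G,J,K} on symbol c: members go to different blocks, giving {G,J,K} and {A,F}.
Stable partition: {G,J,K} | {H} | {C} | {D} | {B,E,L,M} | {A,F} — 6 equivalence classes.
The equivalence class containing E is {B,E,L,M}, of size 4.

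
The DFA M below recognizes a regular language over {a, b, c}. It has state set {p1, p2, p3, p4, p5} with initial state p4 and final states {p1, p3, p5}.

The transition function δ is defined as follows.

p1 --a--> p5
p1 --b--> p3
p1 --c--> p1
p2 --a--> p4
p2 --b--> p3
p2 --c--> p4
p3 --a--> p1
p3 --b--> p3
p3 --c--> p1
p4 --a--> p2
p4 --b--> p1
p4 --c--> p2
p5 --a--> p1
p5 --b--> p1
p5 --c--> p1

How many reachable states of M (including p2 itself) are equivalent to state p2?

All states are reachable from the start state.
P0 = {p1,p3,p5} | {p2,p4}.
Stable partition: {p1,p3,p5} | {p2,p4} — 2 equivalence classes.
The equivalence class containing p2 is {p2,p4}, of size 2.

2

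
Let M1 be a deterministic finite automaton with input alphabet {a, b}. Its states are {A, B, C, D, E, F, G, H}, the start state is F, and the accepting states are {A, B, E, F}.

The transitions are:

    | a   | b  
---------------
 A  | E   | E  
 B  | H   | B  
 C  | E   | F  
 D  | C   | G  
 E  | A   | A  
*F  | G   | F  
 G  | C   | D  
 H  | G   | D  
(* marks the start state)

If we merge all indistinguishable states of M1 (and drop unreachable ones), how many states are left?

States {B,H} cannot be reached from the start state, so discard them.
Initial partition by acceptance: {A,E,F} | {C,D,G}.
Refine {A,E,F} on symbol a: members go to different blocks, giving {A,E} and {F}.
Split {C,D,G} by δ(·,a) → {D,G} and {C}.
Stable partition: {A,E} | {D,G} | {F} | {C} — 4 equivalence classes.

4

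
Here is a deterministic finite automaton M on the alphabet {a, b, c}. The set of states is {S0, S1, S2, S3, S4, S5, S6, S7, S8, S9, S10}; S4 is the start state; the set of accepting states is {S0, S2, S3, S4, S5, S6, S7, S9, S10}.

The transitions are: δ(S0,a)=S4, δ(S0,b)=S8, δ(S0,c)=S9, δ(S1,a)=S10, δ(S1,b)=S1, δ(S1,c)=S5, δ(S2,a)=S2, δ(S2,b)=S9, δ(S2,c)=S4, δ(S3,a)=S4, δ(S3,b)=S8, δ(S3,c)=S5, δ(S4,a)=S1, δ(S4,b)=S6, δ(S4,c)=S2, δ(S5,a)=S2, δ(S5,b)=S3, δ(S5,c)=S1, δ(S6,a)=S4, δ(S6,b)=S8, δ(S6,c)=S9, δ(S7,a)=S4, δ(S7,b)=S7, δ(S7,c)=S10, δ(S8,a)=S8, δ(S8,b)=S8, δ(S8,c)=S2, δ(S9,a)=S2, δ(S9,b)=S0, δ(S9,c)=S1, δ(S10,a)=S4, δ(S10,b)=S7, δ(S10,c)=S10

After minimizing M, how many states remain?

All states are reachable from the start state.
P0 = {S0,S2,S3,S4,S5,S6,S7,S9,S10} | {S1,S8}.
On input a, block {S0,S2,S3,S4,S5,S6,S7,S9,S10} splits into {S0,S2,S3,S5,S6,S7,S9,S10} and {S4}.
Refine {S0,S2,S3,S5,S6,S7,S9,S10} on symbol a: members go to different blocks, giving {S0,S3,S6,S7,S10} and {S2,S5,S9}.
Split {S0,S3,S6,S7,S10} by δ(·,b) → {S0,S3,S6} and {S7,S10}.
Split {S1,S8} by δ(·,a) → {S1} and {S8}.
Refine {S2,S5,S9} on symbol b: members go to different blocks, giving {S5,S9} and {S2}.
The partition is now stable with 7 blocks: {S0,S3,S6} | {S1} | {S4} | {S5,S9} | {S7,S10} | {S8} | {S2}.

7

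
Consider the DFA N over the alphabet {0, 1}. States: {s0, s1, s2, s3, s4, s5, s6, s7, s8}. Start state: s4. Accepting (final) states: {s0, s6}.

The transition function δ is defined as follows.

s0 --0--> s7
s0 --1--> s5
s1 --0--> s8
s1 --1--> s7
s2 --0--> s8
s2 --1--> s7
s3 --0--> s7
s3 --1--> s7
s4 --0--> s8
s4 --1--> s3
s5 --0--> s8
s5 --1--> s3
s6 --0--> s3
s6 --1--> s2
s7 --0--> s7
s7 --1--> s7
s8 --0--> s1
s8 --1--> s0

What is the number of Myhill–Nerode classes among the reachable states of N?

4

States {s2,s6} cannot be reached from the start state, so discard them.
Initial partition by acceptance: {s0} | {s1,s3,s4,s5,s7,s8}.
On input 1, block {s1,s3,s4,s5,s7,s8} splits into {s1,s3,s4,s5,s7} and {s8}.
Refine {s1,s3,s4,s5,s7} on symbol 0: members go to different blocks, giving {s1,s4,s5} and {s3,s7}.
Stable partition: {s0} | {s1,s4,s5} | {s8} | {s3,s7} — 4 equivalence classes.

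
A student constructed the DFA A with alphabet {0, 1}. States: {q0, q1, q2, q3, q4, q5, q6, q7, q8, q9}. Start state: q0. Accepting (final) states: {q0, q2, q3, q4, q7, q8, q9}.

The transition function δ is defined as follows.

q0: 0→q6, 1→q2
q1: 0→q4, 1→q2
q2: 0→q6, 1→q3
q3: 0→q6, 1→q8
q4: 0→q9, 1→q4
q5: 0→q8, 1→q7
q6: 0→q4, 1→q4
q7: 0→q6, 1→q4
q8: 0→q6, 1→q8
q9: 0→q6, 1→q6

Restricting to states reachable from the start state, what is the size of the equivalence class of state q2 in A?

4

States {q1,q5,q7} cannot be reached from the start state, so discard them.
Start with accepting vs non-accepting: {q0,q2,q3,q4,q8,q9} | {q6}.
Split {q0,q2,q3,q4,q8,q9} by δ(·,0) → {q0,q2,q3,q8,q9} and {q4}.
Refine {q0,q2,q3,q8,q9} on symbol 1: members go to different blocks, giving {q0,q2,q3,q8} and {q9}.
The partition is now stable with 4 blocks: {q0,q2,q3,q8} | {q6} | {q4} | {q9}.
The equivalence class containing q2 is {q0,q2,q3,q8}, of size 4.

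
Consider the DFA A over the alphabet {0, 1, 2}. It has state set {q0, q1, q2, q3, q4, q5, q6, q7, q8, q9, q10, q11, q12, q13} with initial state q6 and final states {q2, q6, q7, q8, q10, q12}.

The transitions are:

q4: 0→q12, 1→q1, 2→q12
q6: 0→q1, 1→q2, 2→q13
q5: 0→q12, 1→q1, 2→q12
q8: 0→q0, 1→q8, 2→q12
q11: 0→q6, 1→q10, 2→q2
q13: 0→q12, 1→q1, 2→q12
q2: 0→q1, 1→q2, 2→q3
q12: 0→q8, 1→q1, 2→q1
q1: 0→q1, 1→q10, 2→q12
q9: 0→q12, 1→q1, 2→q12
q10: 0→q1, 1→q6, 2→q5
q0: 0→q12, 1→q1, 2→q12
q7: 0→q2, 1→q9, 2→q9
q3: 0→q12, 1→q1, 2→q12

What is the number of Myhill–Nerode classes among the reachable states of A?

First remove the unreachable states {q4,q7,q9,q11}; 10 states remain.
Start with accepting vs non-accepting: {q2,q6,q8,q10,q12} | {q0,q1,q3,q5,q13}.
Refine {q2,q6,q8,q10,q12} on symbol 0: members go to different blocks, giving {q2,q6,q8,q10} and {q12}.
Refine {q2,q6,q8,q10} on symbol 2: members go to different blocks, giving {q2,q6,q10} and {q8}.
Refine {q0,q1,q3,q5,q13} on symbol 0: members go to different blocks, giving {q0,q3,q5,q13} and {q1}.
No further refinement is possible. Final partition (5 blocks): {q2,q6,q10} | {q0,q3,q5,q13} | {q12} | {q8} | {q1}.

5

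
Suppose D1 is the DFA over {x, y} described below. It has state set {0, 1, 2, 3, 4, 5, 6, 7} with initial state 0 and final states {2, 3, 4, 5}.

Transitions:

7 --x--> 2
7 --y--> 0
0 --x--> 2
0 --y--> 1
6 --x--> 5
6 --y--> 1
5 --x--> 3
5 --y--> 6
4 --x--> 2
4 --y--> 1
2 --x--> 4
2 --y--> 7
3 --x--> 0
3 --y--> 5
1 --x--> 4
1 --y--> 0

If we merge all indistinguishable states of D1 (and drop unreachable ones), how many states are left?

2

First remove the unreachable states {3,5,6}; 5 states remain.
Start with accepting vs non-accepting: {2,4} | {0,1,7}.
The partition is now stable with 2 blocks: {2,4} | {0,1,7}.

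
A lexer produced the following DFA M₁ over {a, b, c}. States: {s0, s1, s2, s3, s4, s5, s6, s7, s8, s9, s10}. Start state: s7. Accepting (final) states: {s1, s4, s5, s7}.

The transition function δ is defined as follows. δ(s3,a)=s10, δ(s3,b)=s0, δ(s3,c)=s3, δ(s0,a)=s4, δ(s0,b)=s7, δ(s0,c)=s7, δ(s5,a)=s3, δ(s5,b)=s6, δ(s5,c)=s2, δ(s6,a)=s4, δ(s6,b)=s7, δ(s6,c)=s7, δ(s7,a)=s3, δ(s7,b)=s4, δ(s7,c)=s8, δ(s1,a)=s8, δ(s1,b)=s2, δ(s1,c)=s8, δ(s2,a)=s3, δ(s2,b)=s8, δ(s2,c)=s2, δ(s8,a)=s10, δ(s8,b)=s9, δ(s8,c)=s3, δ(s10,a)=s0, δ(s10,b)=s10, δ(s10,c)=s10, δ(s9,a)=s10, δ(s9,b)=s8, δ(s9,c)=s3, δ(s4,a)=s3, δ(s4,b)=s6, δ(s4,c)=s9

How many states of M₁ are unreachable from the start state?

3

Starting at s7 and following transitions, the reachable set is {s0, s3, s4, s6, s7, s8, s9, s10}. That leaves s1, s2, s5 unreachable — 3 in total.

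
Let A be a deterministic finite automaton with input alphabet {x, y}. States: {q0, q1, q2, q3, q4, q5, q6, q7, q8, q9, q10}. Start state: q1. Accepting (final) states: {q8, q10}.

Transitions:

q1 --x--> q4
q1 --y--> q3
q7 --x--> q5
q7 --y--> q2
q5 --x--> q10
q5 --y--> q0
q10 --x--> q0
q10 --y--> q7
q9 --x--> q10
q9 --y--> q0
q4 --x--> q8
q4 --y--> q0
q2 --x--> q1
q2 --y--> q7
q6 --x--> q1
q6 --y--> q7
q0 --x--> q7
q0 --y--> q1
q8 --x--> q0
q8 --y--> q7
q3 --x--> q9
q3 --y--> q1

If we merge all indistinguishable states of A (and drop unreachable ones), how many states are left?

Reachable states from the start: {q0,q1,q2,q3,q4,q5,q7,q8,q9,q10}. Unreachable: {q6} — drop them.
Initial partition by acceptance: {q8,q10} | {q0,q1,q2,q3,q4,q5,q7,q9}.
Refine {q0,q1,q2,q3,q4,q5,q7,q9} on symbol x: members go to different blocks, giving {q0,q1,q2,q3,q7} and {q4,q5,q9}.
Refine {q0,q1,q2,q3,q7} on symbol x: members go to different blocks, giving {q1,q3,q7} and {q0,q2}.
Refine {q1,q3,q7} on symbol y: members go to different blocks, giving {q1,q3} and {q7}.
Refine {q0,q2} on symbol x: members go to different blocks, giving {q0} and {q2}.
The partition is now stable with 6 blocks: {q8,q10} | {q1,q3} | {q4,q5,q9} | {q0} | {q7} | {q2}.

6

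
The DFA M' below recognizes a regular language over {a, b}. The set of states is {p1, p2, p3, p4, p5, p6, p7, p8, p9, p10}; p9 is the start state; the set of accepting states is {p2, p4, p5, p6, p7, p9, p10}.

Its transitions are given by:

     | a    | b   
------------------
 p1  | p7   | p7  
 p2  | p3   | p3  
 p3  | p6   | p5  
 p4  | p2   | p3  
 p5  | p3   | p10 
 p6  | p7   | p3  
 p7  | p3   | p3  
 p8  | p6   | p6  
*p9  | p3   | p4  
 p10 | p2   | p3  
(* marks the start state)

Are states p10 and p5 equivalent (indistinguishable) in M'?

No

First remove the unreachable states {p1,p8}; 8 states remain.
Initial partition by acceptance: {p2,p4,p5,p6,p7,p9,p10} | {p3}.
On input a, block {p2,p4,p5,p6,p7,p9,p10} splits into {p2,p5,p7,p9} and {p4,p6,p10}.
Refine {p2,p5,p7,p9} on symbol b: members go to different blocks, giving {p2,p7} and {p5,p9}.
Stable partition: {p2,p7} | {p3} | {p4,p6,p10} | {p5,p9} — 4 equivalence classes.
p10 and p5 end up in different blocks, so they are distinguishable. For instance, the string 'a' is accepted from only p10.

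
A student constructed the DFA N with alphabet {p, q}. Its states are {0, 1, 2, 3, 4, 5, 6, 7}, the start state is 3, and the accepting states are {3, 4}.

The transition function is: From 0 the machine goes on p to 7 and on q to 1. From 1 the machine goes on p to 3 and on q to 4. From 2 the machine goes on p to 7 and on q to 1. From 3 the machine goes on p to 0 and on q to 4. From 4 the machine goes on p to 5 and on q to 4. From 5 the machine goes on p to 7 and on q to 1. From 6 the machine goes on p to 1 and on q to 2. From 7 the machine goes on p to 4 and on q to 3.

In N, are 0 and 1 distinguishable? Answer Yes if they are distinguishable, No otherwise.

Yes

First remove the unreachable states {2,6}; 6 states remain.
Start with accepting vs non-accepting: {3,4} | {0,1,5,7}.
On input p, block {0,1,5,7} splits into {0,5} and {1,7}.
No further refinement is possible. Final partition (3 blocks): {3,4} | {0,5} | {1,7}.
0 and 1 end up in different blocks, so they are distinguishable. For instance, the string 'p' is accepted from only 1.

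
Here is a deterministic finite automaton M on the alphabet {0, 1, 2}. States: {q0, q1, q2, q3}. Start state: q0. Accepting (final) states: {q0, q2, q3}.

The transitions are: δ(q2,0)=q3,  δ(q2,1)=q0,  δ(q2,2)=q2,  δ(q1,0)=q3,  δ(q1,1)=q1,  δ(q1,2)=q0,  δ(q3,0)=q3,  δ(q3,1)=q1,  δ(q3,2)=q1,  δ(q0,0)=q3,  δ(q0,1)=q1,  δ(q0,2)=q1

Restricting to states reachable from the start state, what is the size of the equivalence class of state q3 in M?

First remove the unreachable states {q2}; 3 states remain.
Start with accepting vs non-accepting: {q0,q3} | {q1}.
No further refinement is possible. Final partition (2 blocks): {q0,q3} | {q1}.
State q3 belongs to the block {q0,q3}, which has 2 states.

2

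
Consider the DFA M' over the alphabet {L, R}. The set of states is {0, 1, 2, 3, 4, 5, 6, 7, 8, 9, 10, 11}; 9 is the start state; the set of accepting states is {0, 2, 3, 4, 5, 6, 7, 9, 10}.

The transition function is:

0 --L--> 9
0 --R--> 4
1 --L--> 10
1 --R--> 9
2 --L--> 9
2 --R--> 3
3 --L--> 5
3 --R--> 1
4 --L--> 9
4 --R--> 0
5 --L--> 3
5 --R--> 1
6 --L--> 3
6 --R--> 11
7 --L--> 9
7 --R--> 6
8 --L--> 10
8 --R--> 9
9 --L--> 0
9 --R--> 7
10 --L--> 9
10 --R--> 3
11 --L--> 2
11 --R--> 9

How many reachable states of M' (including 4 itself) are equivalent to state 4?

2

First remove the unreachable states {8}; 11 states remain.
Initial partition by acceptance: {0,2,3,4,5,6,7,9,10} | {1,11}.
Split {0,2,3,4,5,6,7,9,10} by δ(·,R) → {0,2,4,7,9,10} and {3,5,6}.
Split {0,2,4,7,9,10} by δ(·,R) → {0,4,9} and {2,7,10}.
On input R, block {0,4,9} splits into {0,4} and {9}.
No further refinement is possible. Final partition (5 blocks): {0,4} | {1,11} | {3,5,6} | {2,7,10} | {9}.
The equivalence class containing 4 is {0,4}, of size 2.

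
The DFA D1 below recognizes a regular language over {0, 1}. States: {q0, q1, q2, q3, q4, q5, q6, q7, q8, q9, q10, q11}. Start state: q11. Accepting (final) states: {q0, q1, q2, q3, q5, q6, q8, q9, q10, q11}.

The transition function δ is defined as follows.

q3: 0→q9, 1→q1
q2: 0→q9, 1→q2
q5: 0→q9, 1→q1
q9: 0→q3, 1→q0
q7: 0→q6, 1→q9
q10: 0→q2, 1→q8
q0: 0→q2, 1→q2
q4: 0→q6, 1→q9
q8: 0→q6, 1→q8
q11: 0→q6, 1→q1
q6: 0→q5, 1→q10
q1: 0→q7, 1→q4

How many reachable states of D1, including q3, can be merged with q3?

Initial partition by acceptance: {q0,q1,q2,q3,q5,q6,q8,q9,q10,q11} | {q4,q7}.
On input 0, block {q0,q1,q2,q3,q5,q6,q8,q9,q10,q11} splits into {q0,q2,q3,q5,q6,q8,q9,q10,q11} and {q1}.
Split {q0,q2,q3,q5,q6,q8,q9,q10,q11} by δ(·,1) → {q0,q2,q6,q8,q9,q10} and {q3,q5,q11}.
On input 0, block {q0,q2,q6,q8,q9,q10} splits into {q0,q2,q8,q10} and {q6,q9}.
Split {q0,q2,q8,q10} by δ(·,0) → {q0,q10} and {q2,q8}.
Stable partition: {q0,q10} | {q4,q7} | {q1} | {q3,q5,q11} | {q6,q9} | {q2,q8} — 6 equivalence classes.
The equivalence class containing q3 is {q3,q5,q11}, of size 3.

3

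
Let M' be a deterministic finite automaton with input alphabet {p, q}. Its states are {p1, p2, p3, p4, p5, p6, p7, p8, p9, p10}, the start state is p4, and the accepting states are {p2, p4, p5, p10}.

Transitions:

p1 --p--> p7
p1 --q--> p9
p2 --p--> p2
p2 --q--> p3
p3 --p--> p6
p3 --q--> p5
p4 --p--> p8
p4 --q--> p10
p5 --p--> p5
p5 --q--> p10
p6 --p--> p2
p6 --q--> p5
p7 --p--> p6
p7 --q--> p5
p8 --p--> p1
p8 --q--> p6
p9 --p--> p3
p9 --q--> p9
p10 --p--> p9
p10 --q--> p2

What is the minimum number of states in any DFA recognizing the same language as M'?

Initial partition by acceptance: {p2,p4,p5,p10} | {p1,p3,p6,p7,p8,p9}.
Split {p2,p4,p5,p10} by δ(·,p) → {p2,p5} and {p4,p10}.
Split {p2,p5} by δ(·,q) → {p2} and {p5}.
On input p, block {p1,p3,p6,p7,p8,p9} splits into {p1,p3,p7,p8,p9} and {p6}.
On input p, block {p1,p3,p7,p8,p9} splits into {p1,p8,p9} and {p3,p7}.
Split {p1,p8,p9} by δ(·,p) → {p1,p9} and {p8}.
Split {p4,p10} by δ(·,p) → {p4} and {p10}.
No further refinement is possible. Final partition (8 blocks): {p2} | {p1,p9} | {p4} | {p5} | {p6} | {p3,p7} | {p8} | {p10}.

8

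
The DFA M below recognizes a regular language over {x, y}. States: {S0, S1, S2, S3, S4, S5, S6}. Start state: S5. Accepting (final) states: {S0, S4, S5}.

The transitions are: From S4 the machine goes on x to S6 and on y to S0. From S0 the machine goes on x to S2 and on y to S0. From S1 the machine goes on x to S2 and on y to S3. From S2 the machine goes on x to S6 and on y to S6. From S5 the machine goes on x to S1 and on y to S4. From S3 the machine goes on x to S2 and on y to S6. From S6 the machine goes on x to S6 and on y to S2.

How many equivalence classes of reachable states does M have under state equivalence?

Every state is reachable, so we keep all 7.
Start with accepting vs non-accepting: {S0,S4,S5} | {S1,S2,S3,S6}.
Stable partition: {S0,S4,S5} | {S1,S2,S3,S6} — 2 equivalence classes.

2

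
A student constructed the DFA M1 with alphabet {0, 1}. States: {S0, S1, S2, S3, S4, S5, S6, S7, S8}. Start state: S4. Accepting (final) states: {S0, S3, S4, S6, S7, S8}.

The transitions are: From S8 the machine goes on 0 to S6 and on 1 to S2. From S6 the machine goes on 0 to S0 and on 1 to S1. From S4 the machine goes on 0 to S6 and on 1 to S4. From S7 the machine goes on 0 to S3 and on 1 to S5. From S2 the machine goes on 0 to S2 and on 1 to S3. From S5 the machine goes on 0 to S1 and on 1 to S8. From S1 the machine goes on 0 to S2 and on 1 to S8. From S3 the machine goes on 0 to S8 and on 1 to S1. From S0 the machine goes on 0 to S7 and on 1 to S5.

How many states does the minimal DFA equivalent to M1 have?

3

All states are reachable from the start state.
P0 = {S0,S3,S4,S6,S7,S8} | {S1,S2,S5}.
Refine {S0,S3,S4,S6,S7,S8} on symbol 1: members go to different blocks, giving {S0,S3,S6,S7,S8} and {S4}.
Stable partition: {S0,S3,S6,S7,S8} | {S1,S2,S5} | {S4} — 3 equivalence classes.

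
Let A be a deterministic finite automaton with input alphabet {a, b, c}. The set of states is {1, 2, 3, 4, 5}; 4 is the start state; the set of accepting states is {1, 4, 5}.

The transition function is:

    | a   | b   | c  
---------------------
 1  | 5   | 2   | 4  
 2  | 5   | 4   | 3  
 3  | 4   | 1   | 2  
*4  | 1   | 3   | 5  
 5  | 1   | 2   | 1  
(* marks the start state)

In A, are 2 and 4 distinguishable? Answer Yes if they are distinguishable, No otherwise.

Every state is reachable, so we keep all 5.
Start with accepting vs non-accepting: {1,4,5} | {2,3}.
Stable partition: {1,4,5} | {2,3} — 2 equivalence classes.
2 and 4 end up in different blocks, so they are distinguishable. For instance, the string 'ε' is accepted from only 4.

Yes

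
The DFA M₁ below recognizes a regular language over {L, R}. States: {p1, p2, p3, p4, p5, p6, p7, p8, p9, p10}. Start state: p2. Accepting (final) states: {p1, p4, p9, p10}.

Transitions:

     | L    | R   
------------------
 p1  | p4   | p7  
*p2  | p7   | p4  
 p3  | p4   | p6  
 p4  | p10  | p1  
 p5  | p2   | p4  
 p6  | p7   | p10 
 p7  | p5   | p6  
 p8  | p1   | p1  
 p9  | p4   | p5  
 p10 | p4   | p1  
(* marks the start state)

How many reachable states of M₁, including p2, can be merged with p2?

2

States {p3,p8,p9} cannot be reached from the start state, so discard them.
P0 = {p1,p4,p10} | {p2,p5,p6,p7}.
On input R, block {p1,p4,p10} splits into {p4,p10} and {p1}.
On input R, block {p2,p5,p6,p7} splits into {p2,p5,p6} and {p7}.
On input L, block {p2,p5,p6} splits into {p2,p6} and {p5}.
No further refinement is possible. Final partition (5 blocks): {p4,p10} | {p2,p6} | {p1} | {p7} | {p5}.
The equivalence class containing p2 is {p2,p6}, of size 2.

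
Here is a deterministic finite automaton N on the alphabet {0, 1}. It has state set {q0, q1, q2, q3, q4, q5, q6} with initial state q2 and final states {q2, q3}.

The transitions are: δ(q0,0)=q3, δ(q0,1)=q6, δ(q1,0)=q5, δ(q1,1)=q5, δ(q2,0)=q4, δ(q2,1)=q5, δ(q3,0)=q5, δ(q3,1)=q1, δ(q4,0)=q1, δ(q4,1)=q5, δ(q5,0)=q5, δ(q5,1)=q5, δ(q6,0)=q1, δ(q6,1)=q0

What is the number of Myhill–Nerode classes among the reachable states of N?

2

States {q0,q3,q6} cannot be reached from the start state, so discard them.
P0 = {q2} | {q1,q4,q5}.
Stable partition: {q2} | {q1,q4,q5} — 2 equivalence classes.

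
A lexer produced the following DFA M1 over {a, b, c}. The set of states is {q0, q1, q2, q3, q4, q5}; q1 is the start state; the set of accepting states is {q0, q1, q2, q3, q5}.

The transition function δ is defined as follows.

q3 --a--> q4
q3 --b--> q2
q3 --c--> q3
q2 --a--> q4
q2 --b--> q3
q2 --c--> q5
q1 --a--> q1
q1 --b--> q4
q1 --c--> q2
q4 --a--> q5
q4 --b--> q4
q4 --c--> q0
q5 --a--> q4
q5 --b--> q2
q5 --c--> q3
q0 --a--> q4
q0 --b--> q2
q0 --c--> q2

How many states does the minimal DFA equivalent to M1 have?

Initial partition by acceptance: {q0,q1,q2,q3,q5} | {q4}.
On input a, block {q0,q1,q2,q3,q5} splits into {q0,q2,q3,q5} and {q1}.
The partition is now stable with 3 blocks: {q0,q2,q3,q5} | {q4} | {q1}.

3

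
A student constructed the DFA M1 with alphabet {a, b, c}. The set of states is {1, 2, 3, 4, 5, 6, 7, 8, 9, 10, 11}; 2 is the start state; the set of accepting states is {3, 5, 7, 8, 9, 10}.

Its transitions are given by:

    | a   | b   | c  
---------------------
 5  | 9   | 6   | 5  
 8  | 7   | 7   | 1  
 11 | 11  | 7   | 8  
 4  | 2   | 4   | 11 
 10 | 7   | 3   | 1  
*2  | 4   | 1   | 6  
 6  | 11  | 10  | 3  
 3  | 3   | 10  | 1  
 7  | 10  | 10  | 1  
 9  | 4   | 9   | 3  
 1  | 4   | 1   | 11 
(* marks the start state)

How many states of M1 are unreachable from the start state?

BFS from 2 reaches {1, 2, 3, 4, 6, 7, 8, 10, 11}; the 2 state(s) 5, 9 are never visited.

2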